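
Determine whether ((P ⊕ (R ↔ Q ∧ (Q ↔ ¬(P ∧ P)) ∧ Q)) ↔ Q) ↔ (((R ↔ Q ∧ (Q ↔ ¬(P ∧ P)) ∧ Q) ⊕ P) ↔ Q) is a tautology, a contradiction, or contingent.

P | Q | R | (P ∧ P) | ¬(P ∧ P) | (Q ↔ ¬(P ∧ P)) | (Q ∧ (Q ↔ ¬(P ∧ P)) ∧ Q) | φ
- | - | - | ------- | -------- | -------------- | ------------------------ | -
1 | 1 | 1 |    1    |    0     |       0        |            0             | 1
1 | 1 | 0 |    1    |    0     |       0        |            0             | 1
1 | 0 | 1 |    1    |    0     |       1        |            0             | 1
1 | 0 | 0 |    1    |    0     |       1        |            0             | 1
0 | 1 | 1 |    0    |    1     |       1        |            1             | 1
0 | 1 | 0 |    0    |    1     |       1        |            1             | 1
0 | 0 | 1 |    0    |    1     |       0        |            0             | 1
0 | 0 | 0 |    0    |    1     |       0        |            0             | 1
Every row is 1, so the formula is a tautology.

tautology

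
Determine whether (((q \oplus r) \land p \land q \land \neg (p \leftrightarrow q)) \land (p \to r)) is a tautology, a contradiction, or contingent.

contradiction

p  q  r  |  φ
T  T  T  |  F
T  T  F  |  F
T  F  T  |  F
T  F  F  |  F
F  T  T  |  F
F  T  F  |  F
F  F  T  |  F
F  F  F  |  F
Every row is F, so the formula is a contradiction.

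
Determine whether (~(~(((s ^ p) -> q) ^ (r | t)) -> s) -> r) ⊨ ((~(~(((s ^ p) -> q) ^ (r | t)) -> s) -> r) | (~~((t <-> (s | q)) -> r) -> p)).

p | q | r | s | t | φ | ψ
- | - | - | - | - | - | -
0 | 0 | 0 | 0 | 0 | 1 | 1
0 | 0 | 0 | 0 | 1 | 0 | 0
0 | 0 | 0 | 1 | 0 | 1 | 1
0 | 0 | 0 | 1 | 1 | 1 | 1
0 | 0 | 1 | 0 | 0 | 1 | 1
0 | 0 | 1 | 0 | 1 | 1 | 1
0 | 0 | 1 | 1 | 0 | 1 | 1
0 | 0 | 1 | 1 | 1 | 1 | 1
0 | 1 | 0 | 0 | 0 | 1 | 1
0 | 1 | 0 | 0 | 1 | 0 | 1
0 | 1 | 0 | 1 | 0 | 1 | 1
0 | 1 | 0 | 1 | 1 | 1 | 1
0 | 1 | 1 | 0 | 0 | 1 | 1
0 | 1 | 1 | 0 | 1 | 1 | 1
0 | 1 | 1 | 1 | 0 | 1 | 1
0 | 1 | 1 | 1 | 1 | 1 | 1
1 | 0 | 0 | 0 | 0 | 0 | 1
1 | 0 | 0 | 0 | 1 | 1 | 1
1 | 0 | 0 | 1 | 0 | 1 | 1
1 | 0 | 0 | 1 | 1 | 1 | 1
1 | 0 | 1 | 0 | 0 | 1 | 1
1 | 0 | 1 | 0 | 1 | 1 | 1
1 | 0 | 1 | 1 | 0 | 1 | 1
1 | 0 | 1 | 1 | 1 | 1 | 1
1 | 1 | 0 | 0 | 0 | 1 | 1
1 | 1 | 0 | 0 | 1 | 0 | 1
1 | 1 | 0 | 1 | 0 | 1 | 1
1 | 1 | 0 | 1 | 1 | 1 | 1
1 | 1 | 1 | 0 | 0 | 1 | 1
1 | 1 | 1 | 0 | 1 | 1 | 1
1 | 1 | 1 | 1 | 0 | 1 | 1
1 | 1 | 1 | 1 | 1 | 1 | 1
In every row where φ is true, ψ is also true, so φ ⊨ ψ.

yes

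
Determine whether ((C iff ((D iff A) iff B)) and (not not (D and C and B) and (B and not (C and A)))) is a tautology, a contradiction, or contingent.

A | B | C | D || φ
T | T | T | T || F
T | T | T | F || F
T | T | F | T || F
T | T | F | F || F
T | F | T | T || F
T | F | T | F || F
T | F | F | T || F
T | F | F | F || F
F | T | T | T || F
F | T | T | F || F
F | T | F | T || F
F | T | F | F || F
F | F | T | T || F
F | F | T | F || F
F | F | F | T || F
F | F | F | F || F
Every row is F, so the formula is a contradiction.

contradiction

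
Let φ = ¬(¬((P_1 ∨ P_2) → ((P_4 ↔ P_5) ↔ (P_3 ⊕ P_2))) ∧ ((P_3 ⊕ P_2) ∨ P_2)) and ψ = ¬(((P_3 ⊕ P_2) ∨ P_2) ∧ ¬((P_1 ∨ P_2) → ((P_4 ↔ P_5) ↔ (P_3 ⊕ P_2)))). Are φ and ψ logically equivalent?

equivalent

P_1 | P_2 | P_3 | P_4 | P_5 || φ | ψ
 T  |  T  |  T  |  T  |  T  || F | F
 T  |  T  |  T  |  T  |  F  || T | T
 T  |  T  |  T  |  F  |  T  || T | T
 T  |  T  |  T  |  F  |  F  || F | F
 T  |  T  |  F  |  T  |  T  || T | T
 T  |  T  |  F  |  T  |  F  || F | F
 T  |  T  |  F  |  F  |  T  || F | F
 T  |  T  |  F  |  F  |  F  || T | T
 T  |  F  |  T  |  T  |  T  || T | T
 T  |  F  |  T  |  T  |  F  || F | F
 T  |  F  |  T  |  F  |  T  || F | F
 T  |  F  |  T  |  F  |  F  || T | T
 T  |  F  |  F  |  T  |  T  || T | T
 T  |  F  |  F  |  T  |  F  || T | T
 T  |  F  |  F  |  F  |  T  || T | T
 T  |  F  |  F  |  F  |  F  || T | T
 F  |  T  |  T  |  T  |  T  || F | F
 F  |  T  |  T  |  T  |  F  || T | T
 F  |  T  |  T  |  F  |  T  || T | T
 F  |  T  |  T  |  F  |  F  || F | F
 F  |  T  |  F  |  T  |  T  || T | T
 F  |  T  |  F  |  T  |  F  || F | F
 F  |  T  |  F  |  F  |  T  || F | F
 F  |  T  |  F  |  F  |  F  || T | T
 F  |  F  |  T  |  T  |  T  || T | T
 F  |  F  |  T  |  T  |  F  || T | T
 F  |  F  |  T  |  F  |  T  || T | T
 F  |  F  |  T  |  F  |  F  || T | T
 F  |  F  |  F  |  T  |  T  || T | T
 F  |  F  |  F  |  T  |  F  || T | T
 F  |  F  |  F  |  F  |  T  || T | T
 F  |  F  |  F  |  F  |  F  || T | T
The columns for φ and ψ agree on every row, so they are logically equivalent.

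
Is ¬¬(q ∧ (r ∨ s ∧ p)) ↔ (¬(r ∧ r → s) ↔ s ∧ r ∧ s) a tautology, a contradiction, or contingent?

  p   |   q   |   r   |   s   | (s ∧ p) | (r ∨ (s ∧ p)) | (q ∧ (r ∨ (s ∧ p))) | ¬(q ∧ (r ∨ (s ∧ p))) | ¬¬(q ∧ (r ∨ (s ∧ p))) | (r ∧ r) | ((r ∧ r) → s) | ¬((r ∧ r) → s) | (s ∧ r ∧ s) |   φ  
----- | ----- | ----- | ----- | ------- | ------------- | ------------------- | -------------------- | --------------------- | ------- | ------------- | -------------- | ----------- | -----
False | False | False | False |  False  |     False     |        False        |         True         |         False         |  False  |      True     |     False      |    False    | False
False | False | False |  True |  False  |     False     |        False        |         True         |         False         |  False  |      True     |     False      |    False    | False
False | False |  True | False |  False  |      True     |        False        |         True         |         False         |   True  |     False     |      True      |    False    |  True
False | False |  True |  True |  False  |      True     |        False        |         True         |         False         |   True  |      True     |     False      |     True    |  True
False |  True | False | False |  False  |     False     |        False        |         True         |         False         |  False  |      True     |     False      |    False    | False
False |  True | False |  True |  False  |     False     |        False        |         True         |         False         |  False  |      True     |     False      |    False    | False
False |  True |  True | False |  False  |      True     |         True        |        False         |          True         |   True  |     False     |      True      |    False    | False
False |  True |  True |  True |  False  |      True     |         True        |        False         |          True         |   True  |      True     |     False      |     True    | False
 True | False | False | False |  False  |     False     |        False        |         True         |         False         |  False  |      True     |     False      |    False    | False
 True | False | False |  True |   True  |      True     |        False        |         True         |         False         |  False  |      True     |     False      |    False    | False
 True | False |  True | False |  False  |      True     |        False        |         True         |         False         |   True  |     False     |      True      |    False    |  True
 True | False |  True |  True |   True  |      True     |        False        |         True         |         False         |   True  |      True     |     False      |     True    |  True
 True |  True | False | False |  False  |     False     |        False        |         True         |         False         |  False  |      True     |     False      |    False    | False
 True |  True | False |  True |   True  |      True     |         True        |        False         |          True         |  False  |      True     |     False      |    False    |  True
 True |  True |  True | False |  False  |      True     |         True        |        False         |          True         |   True  |     False     |      True      |    False    | False
 True |  True |  True |  True |   True  |      True     |         True        |        False         |          True         |   True  |      True     |     False      |     True    | False
5 of 16 rows are True, so the formula is contingent.

contingent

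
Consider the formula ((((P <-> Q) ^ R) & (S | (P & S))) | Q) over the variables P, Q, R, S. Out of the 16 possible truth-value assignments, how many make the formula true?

10

P | Q | R | S | φ
- | - | - | - | -
F | F | F | F | F
F | F | F | T | T
F | F | T | F | F
F | F | T | T | F
F | T | F | F | T
F | T | F | T | T
F | T | T | F | T
F | T | T | T | T
T | F | F | F | F
T | F | F | T | F
T | F | T | F | F
T | F | T | T | T
T | T | F | F | T
T | T | F | T | T
T | T | T | F | T
T | T | T | T | T
The formula is true on 10 of the 16 rows.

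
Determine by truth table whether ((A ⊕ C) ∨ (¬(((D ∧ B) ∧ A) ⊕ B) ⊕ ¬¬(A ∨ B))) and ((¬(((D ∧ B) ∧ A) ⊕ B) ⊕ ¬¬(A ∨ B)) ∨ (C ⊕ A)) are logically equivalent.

equivalent

A  B  C  D  |  φ  ψ
F  F  F  F  |  T  T
F  F  F  T  |  T  T
F  F  T  F  |  T  T
F  F  T  T  |  T  T
F  T  F  F  |  T  T
F  T  F  T  |  T  T
F  T  T  F  |  T  T
F  T  T  T  |  T  T
T  F  F  F  |  T  T
T  F  F  T  |  T  T
T  F  T  F  |  F  F
T  F  T  T  |  F  F
T  T  F  F  |  T  T
T  T  F  T  |  T  T
T  T  T  F  |  T  T
T  T  T  T  |  F  F
The columns for φ and ψ agree on every row, so they are logically equivalent.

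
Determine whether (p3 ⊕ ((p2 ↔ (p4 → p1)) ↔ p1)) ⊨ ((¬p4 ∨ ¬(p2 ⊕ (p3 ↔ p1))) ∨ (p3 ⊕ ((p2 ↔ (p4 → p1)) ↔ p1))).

yes

  p1     p2     p3     p4   |    φ      ψ  
 True   True   True   True  |  False   True
 True   True   True  False  |  False   True
 True   True  False   True  |   True   True
 True   True  False  False  |   True   True
 True  False   True   True  |   True   True
 True  False   True  False  |   True   True
 True  False  False   True  |  False   True
 True  False  False  False  |  False   True
False   True   True   True  |  False  False
False   True   True  False  |   True   True
False   True  False   True  |   True   True
False   True  False  False  |  False   True
False  False   True   True  |   True   True
False  False   True  False  |  False   True
False  False  False   True  |  False  False
False  False  False  False  |   True   True
In every row where φ is true, ψ is also true, so φ ⊨ ψ.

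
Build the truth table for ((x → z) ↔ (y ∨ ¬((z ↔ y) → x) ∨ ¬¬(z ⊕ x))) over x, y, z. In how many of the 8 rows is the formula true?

5

x | y | z || φ
1 | 1 | 1 || 1
1 | 1 | 0 || 0
1 | 0 | 1 || 0
1 | 0 | 0 || 0
0 | 1 | 1 || 1
0 | 1 | 0 || 1
0 | 0 | 1 || 1
0 | 0 | 0 || 1
The formula is true on 5 of the 8 rows.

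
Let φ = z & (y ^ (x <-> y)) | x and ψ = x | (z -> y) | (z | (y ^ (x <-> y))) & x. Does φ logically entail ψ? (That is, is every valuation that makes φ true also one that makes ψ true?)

no

x | y | z | φ | ψ
- | - | - | - | -
0 | 0 | 0 | 0 | 1
0 | 0 | 1 | 1 | 0
0 | 1 | 0 | 0 | 1
0 | 1 | 1 | 1 | 1
1 | 0 | 0 | 1 | 1
1 | 0 | 1 | 1 | 1
1 | 1 | 0 | 1 | 1
1 | 1 | 1 | 1 | 1
At x=0, y=0, z=1 we have φ true but ψ false, so φ does not entail ψ.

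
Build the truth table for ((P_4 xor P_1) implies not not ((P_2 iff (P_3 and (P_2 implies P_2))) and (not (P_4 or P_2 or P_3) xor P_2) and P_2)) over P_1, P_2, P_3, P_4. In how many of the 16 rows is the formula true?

10

P_1 | P_2 | P_3 | P_4 | φ
--- | --- | --- | --- | -
 1  |  1  |  1  |  1  | 1
 1  |  1  |  1  |  0  | 1
 1  |  1  |  0  |  1  | 1
 1  |  1  |  0  |  0  | 0
 1  |  0  |  1  |  1  | 1
 1  |  0  |  1  |  0  | 0
 1  |  0  |  0  |  1  | 1
 1  |  0  |  0  |  0  | 0
 0  |  1  |  1  |  1  | 1
 0  |  1  |  1  |  0  | 1
 0  |  1  |  0  |  1  | 0
 0  |  1  |  0  |  0  | 1
 0  |  0  |  1  |  1  | 0
 0  |  0  |  1  |  0  | 1
 0  |  0  |  0  |  1  | 0
 0  |  0  |  0  |  0  | 1
The formula is true on 10 of the 16 rows.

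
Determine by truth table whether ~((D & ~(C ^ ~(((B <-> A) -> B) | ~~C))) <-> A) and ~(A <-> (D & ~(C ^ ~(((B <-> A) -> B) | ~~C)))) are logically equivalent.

A | B | C | D || φ | ψ
F | F | F | F || F | F
F | F | F | T || F | F
F | F | T | F || F | F
F | F | T | T || F | F
F | T | F | F || F | F
F | T | F | T || T | T
F | T | T | F || F | F
F | T | T | T || F | F
T | F | F | F || T | T
T | F | F | T || F | F
T | F | T | F || T | T
T | F | T | T || T | T
T | T | F | F || T | T
T | T | F | T || F | F
T | T | T | F || T | T
T | T | T | T || T | T
The columns for φ and ψ agree on every row, so they are logically equivalent.

equivalent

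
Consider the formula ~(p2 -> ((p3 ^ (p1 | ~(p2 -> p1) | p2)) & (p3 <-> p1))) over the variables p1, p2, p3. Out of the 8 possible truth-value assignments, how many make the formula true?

3

p1  p2  p3  |  φ
T   T   T   |  T
T   T   F   |  T
T   F   T   |  F
T   F   F   |  F
F   T   T   |  T
F   T   F   |  F
F   F   T   |  F
F   F   F   |  F
The formula is true on 3 of the 8 rows.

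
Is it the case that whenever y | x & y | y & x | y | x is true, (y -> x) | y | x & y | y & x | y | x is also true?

yes

x  y  |  φ  ψ
T  T  |  T  T
T  F  |  T  T
F  T  |  T  T
F  F  |  F  T
In every row where φ is true, ψ is also true, so φ ⊨ ψ.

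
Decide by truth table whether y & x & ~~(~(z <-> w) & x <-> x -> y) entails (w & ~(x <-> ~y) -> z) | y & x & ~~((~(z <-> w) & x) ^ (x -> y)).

no

x | y | z | w || φ | ψ
F | F | F | F || F | T
F | F | F | T || F | F
F | F | T | F || F | T
F | F | T | T || F | T
F | T | F | F || F | T
F | T | F | T || F | T
F | T | T | F || F | T
F | T | T | T || F | T
T | F | F | F || F | T
T | F | F | T || F | T
T | F | T | F || F | T
T | F | T | T || F | T
T | T | F | F || F | T
T | T | F | T || T | F
T | T | T | F || T | T
T | T | T | T || F | T
At x=T, y=T, z=F, w=T we have φ true but ψ false, so φ does not entail ψ.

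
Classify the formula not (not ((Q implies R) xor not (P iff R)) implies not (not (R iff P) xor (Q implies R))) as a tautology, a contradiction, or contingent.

contradiction

P | Q | R | (Q implies R) | (P iff R) | not (P iff R) | (R iff P) | not (R iff P) | φ
- | - | - | ------------- | --------- | ------------- | --------- | ------------- | -
T | T | T |       T       |     T     |       F       |     T     |       F       | F
T | T | F |       F       |     F     |       T       |     F     |       T       | F
T | F | T |       T       |     T     |       F       |     T     |       F       | F
T | F | F |       T       |     F     |       T       |     F     |       T       | F
F | T | T |       T       |     F     |       T       |     F     |       T       | F
F | T | F |       F       |     T     |       F       |     T     |       F       | F
F | F | T |       T       |     F     |       T       |     F     |       T       | F
F | F | F |       T       |     T     |       F       |     T     |       F       | F
Every row is F, so the formula is a contradiction.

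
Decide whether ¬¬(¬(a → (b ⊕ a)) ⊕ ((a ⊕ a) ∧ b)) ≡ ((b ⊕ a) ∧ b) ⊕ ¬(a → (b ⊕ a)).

a  b  |  φ  ψ
F  F  |  F  F
F  T  |  F  T
T  F  |  F  F
T  T  |  T  T
The columns differ at a=F, b=T (φ=F, ψ=T), so they are not equivalent.

not equivalent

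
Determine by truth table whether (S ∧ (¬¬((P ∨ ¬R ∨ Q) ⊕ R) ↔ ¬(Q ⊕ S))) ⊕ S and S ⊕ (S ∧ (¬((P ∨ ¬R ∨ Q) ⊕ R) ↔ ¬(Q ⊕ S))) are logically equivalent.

  P   |   Q   |   R   |   S   ||   φ   |   ψ  
False | False | False | False || False | False
False | False | False |  True ||  True | False
False | False |  True | False || False | False
False | False |  True |  True ||  True | False
False |  True | False | False || False | False
False |  True | False |  True || False |  True
False |  True |  True | False || False | False
False |  True |  True |  True ||  True | False
 True | False | False | False || False | False
 True | False | False |  True ||  True | False
 True | False |  True | False || False | False
 True | False |  True |  True || False |  True
 True |  True | False | False || False | False
 True |  True | False |  True || False |  True
 True |  True |  True | False || False | False
 True |  True |  True |  True ||  True | False
The columns differ at P=False, Q=False, R=False, S=True (φ=True, ψ=False), so they are not equivalent.

not equivalent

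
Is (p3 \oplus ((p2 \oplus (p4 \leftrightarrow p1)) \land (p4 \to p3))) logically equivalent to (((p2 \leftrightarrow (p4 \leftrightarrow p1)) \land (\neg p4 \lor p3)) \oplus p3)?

p1 | p2 | p3 | p4 | φ | ψ
-- | -- | -- | -- | - | -
F  | F  | F  | F  | T | F
F  | F  | F  | T  | F | F
F  | F  | T  | F  | F | T
F  | F  | T  | T  | T | F
F  | T  | F  | F  | F | T
F  | T  | F  | T  | F | F
F  | T  | T  | F  | T | F
F  | T  | T  | T  | F | T
T  | F  | F  | F  | F | T
T  | F  | F  | T  | F | F
T  | F  | T  | F  | T | F
T  | F  | T  | T  | F | T
T  | T  | F  | F  | T | F
T  | T  | F  | T  | F | F
T  | T  | T  | F  | F | T
T  | T  | T  | T  | T | F
The columns differ at p1=F, p2=F, p3=F, p4=F (φ=T, ψ=F), so they are not equivalent.

not equivalent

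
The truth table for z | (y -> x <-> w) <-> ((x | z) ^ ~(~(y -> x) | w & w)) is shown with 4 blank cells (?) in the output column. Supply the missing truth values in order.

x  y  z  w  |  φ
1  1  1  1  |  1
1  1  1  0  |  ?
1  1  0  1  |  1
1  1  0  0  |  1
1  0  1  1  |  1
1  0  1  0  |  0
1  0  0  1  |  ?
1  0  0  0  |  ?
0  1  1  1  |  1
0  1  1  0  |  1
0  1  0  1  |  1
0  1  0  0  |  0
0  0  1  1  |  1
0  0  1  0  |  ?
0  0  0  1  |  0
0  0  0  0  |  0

0, 1, 1, 0

Row x=1, y=1, z=1, w=0: (z | (y -> x <-> w)) = 1, ((x | z) ^ ~(~(y -> x) | w & w)) = 0, so the formula = 0.
Row x=1, y=0, z=0, w=1: (z | (y -> x <-> w)) = 1, ((x | z) ^ ~(~(y -> x) | w & w)) = 1, so the formula = 1.
Row x=1, y=0, z=0, w=0: (z | (y -> x <-> w)) = 0, ((x | z) ^ ~(~(y -> x) | w & w)) = 0, so the formula = 1.
Row x=0, y=0, z=1, w=0: (z | (y -> x <-> w)) = 1, ((x | z) ^ ~(~(y -> x) | w & w)) = 0, so the formula = 0.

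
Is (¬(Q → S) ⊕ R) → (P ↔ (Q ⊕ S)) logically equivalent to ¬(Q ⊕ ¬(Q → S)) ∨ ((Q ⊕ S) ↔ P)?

P | Q | R | S || φ | ψ
T | T | T | T || F | F
T | T | T | F || T | T
T | T | F | T || T | F
T | T | F | F || T | T
T | F | T | T || T | T
T | F | T | F || F | T
T | F | F | T || T | T
T | F | F | F || T | T
F | T | T | T || T | T
F | T | T | F || T | T
F | T | F | T || T | T
F | T | F | F || F | T
F | F | T | T || F | T
F | F | T | F || T | T
F | F | F | T || T | T
F | F | F | F || T | T
The columns differ at P=T, Q=T, R=F, S=T (φ=T, ψ=F), so they are not equivalent.

not equivalent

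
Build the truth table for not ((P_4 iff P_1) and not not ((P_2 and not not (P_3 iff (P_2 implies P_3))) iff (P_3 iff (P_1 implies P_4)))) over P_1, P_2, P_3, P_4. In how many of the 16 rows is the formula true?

12

P_1 | P_2 | P_3 | P_4 | φ
--- | --- | --- | --- | -
 F  |  F  |  F  |  F  | F
 F  |  F  |  F  |  T  | T
 F  |  F  |  T  |  F  | T
 F  |  F  |  T  |  T  | T
 F  |  T  |  F  |  F  | T
 F  |  T  |  F  |  T  | T
 F  |  T  |  T  |  F  | F
 F  |  T  |  T  |  T  | T
 T  |  F  |  F  |  F  | T
 T  |  F  |  F  |  T  | F
 T  |  F  |  T  |  F  | T
 T  |  F  |  T  |  T  | T
 T  |  T  |  F  |  F  | T
 T  |  T  |  F  |  T  | T
 T  |  T  |  T  |  F  | T
 T  |  T  |  T  |  T  | F
The formula is true on 12 of the 16 rows.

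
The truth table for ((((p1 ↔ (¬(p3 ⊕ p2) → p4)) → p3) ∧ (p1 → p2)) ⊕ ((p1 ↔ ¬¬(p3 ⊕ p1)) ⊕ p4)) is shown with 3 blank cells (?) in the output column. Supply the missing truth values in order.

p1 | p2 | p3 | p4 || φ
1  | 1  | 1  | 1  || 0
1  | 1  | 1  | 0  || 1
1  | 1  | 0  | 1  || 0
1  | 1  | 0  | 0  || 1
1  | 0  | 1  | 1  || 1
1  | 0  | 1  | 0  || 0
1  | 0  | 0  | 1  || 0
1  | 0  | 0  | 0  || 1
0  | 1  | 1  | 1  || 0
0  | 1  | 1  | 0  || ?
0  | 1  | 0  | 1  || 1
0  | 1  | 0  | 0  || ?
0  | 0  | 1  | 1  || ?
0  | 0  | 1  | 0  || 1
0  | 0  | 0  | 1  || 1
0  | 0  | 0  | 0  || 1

Row p1=0, p2=1, p3=1, p4=0: (((p1 ↔ (¬(p3 ⊕ p2) → p4)) → p3) ∧ (p1 → p2)) = 1, ((p1 ↔ ¬¬(p3 ⊕ p1)) ⊕ p4) = 0, so the formula = 1.
Row p1=0, p2=1, p3=0, p4=0: (((p1 ↔ (¬(p3 ⊕ p2) → p4)) → p3) ∧ (p1 → p2)) = 1, ((p1 ↔ ¬¬(p3 ⊕ p1)) ⊕ p4) = 1, so the formula = 0.
Row p1=0, p2=0, p3=1, p4=1: (((p1 ↔ (¬(p3 ⊕ p2) → p4)) → p3) ∧ (p1 → p2)) = 1, ((p1 ↔ ¬¬(p3 ⊕ p1)) ⊕ p4) = 1, so the formula = 0.

1, 0, 0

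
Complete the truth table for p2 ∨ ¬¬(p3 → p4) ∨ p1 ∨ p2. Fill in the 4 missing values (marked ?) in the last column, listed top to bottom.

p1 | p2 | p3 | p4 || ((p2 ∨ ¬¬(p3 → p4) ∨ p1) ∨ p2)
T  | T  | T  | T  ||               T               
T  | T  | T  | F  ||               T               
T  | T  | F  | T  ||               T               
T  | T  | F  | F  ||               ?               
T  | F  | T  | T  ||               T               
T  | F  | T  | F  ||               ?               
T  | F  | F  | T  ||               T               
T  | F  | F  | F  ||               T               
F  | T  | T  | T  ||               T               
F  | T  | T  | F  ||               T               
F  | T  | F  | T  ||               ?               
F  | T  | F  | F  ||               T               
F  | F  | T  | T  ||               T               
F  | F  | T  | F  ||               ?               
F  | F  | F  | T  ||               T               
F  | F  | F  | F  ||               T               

T, T, T, F

Row p1=T, p2=T, p3=F, p4=F: (p2 ∨ ¬¬(p3 → p4) ∨ p1) = T, so ((p2 ∨ ¬¬(p3 → p4) ∨ p1) ∨ p2) = T.
Row p1=T, p2=F, p3=T, p4=F: (p2 ∨ ¬¬(p3 → p4) ∨ p1) = T, so ((p2 ∨ ¬¬(p3 → p4) ∨ p1) ∨ p2) = T.
Row p1=F, p2=T, p3=F, p4=T: (p2 ∨ ¬¬(p3 → p4) ∨ p1) = T, so ((p2 ∨ ¬¬(p3 → p4) ∨ p1) ∨ p2) = T.
Row p1=F, p2=F, p3=T, p4=F: (p2 ∨ ¬¬(p3 → p4) ∨ p1) = F, so ((p2 ∨ ¬¬(p3 → p4) ∨ p1) ∨ p2) = F.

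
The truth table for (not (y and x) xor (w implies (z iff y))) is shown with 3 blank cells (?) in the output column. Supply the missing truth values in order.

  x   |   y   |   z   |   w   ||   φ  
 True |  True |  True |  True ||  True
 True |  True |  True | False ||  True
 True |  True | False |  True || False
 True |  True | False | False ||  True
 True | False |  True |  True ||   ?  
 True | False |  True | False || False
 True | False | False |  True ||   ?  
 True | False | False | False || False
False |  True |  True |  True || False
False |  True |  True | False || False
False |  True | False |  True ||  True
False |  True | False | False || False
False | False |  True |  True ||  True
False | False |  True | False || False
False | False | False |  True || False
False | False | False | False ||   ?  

Row x=True, y=False, z=True, w=True: not (y and x) = True, (w implies (z iff y)) = False, so the formula = True.
Row x=True, y=False, z=False, w=True: not (y and x) = True, (w implies (z iff y)) = True, so the formula = False.
Row x=False, y=False, z=False, w=False: not (y and x) = True, (w implies (z iff y)) = True, so the formula = False.

True, False, False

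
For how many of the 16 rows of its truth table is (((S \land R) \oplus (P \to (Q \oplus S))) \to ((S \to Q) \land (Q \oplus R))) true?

10

P | Q | R | S || φ
0 | 0 | 0 | 0 || 0
0 | 0 | 0 | 1 || 0
0 | 0 | 1 | 0 || 1
0 | 0 | 1 | 1 || 1
0 | 1 | 0 | 0 || 1
0 | 1 | 0 | 1 || 1
0 | 1 | 1 | 0 || 0
0 | 1 | 1 | 1 || 1
1 | 0 | 0 | 0 || 1
1 | 0 | 0 | 1 || 0
1 | 0 | 1 | 0 || 1
1 | 0 | 1 | 1 || 1
1 | 1 | 0 | 0 || 1
1 | 1 | 0 | 1 || 1
1 | 1 | 1 | 0 || 0
1 | 1 | 1 | 1 || 0
The formula is true on 10 of the 16 rows.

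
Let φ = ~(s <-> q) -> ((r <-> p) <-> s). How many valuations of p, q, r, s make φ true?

p | q | r | s | φ
- | - | - | - | -
0 | 0 | 0 | 0 | 1
0 | 0 | 0 | 1 | 1
0 | 0 | 1 | 0 | 1
0 | 0 | 1 | 1 | 0
0 | 1 | 0 | 0 | 0
0 | 1 | 0 | 1 | 1
0 | 1 | 1 | 0 | 1
0 | 1 | 1 | 1 | 1
1 | 0 | 0 | 0 | 1
1 | 0 | 0 | 1 | 0
1 | 0 | 1 | 0 | 1
1 | 0 | 1 | 1 | 1
1 | 1 | 0 | 0 | 1
1 | 1 | 0 | 1 | 1
1 | 1 | 1 | 0 | 0
1 | 1 | 1 | 1 | 1
The formula is true on 12 of the 16 rows.

12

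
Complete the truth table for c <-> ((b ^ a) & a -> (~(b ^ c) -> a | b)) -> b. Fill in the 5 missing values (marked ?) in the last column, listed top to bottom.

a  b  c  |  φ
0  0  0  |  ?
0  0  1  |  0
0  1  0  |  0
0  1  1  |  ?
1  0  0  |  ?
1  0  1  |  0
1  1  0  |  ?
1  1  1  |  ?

1, 1, 1, 0, 1

Row a=0, b=0, c=0: (((b ^ a) & a -> (~(b ^ c) -> a | b)) -> b) = 0, so the formula = 1.
Row a=0, b=1, c=1: (((b ^ a) & a -> (~(b ^ c) -> a | b)) -> b) = 1, so the formula = 1.
Row a=1, b=0, c=0: (((b ^ a) & a -> (~(b ^ c) -> a | b)) -> b) = 0, so the formula = 1.
Row a=1, b=1, c=0: (((b ^ a) & a -> (~(b ^ c) -> a | b)) -> b) = 1, so the formula = 0.
Row a=1, b=1, c=1: (((b ^ a) & a -> (~(b ^ c) -> a | b)) -> b) = 1, so the formula = 1.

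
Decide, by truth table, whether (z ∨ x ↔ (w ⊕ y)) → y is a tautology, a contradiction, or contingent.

contingent

x | y | z | w || (z ∨ x) | (w ⊕ y) | ((z ∨ x) ↔ (w ⊕ y)) | (((z ∨ x) ↔ (w ⊕ y)) → y)
T | T | T | T ||    T    |    F    |          F          |             T            
T | T | T | F ||    T    |    T    |          T          |             T            
T | T | F | T ||    T    |    F    |          F          |             T            
T | T | F | F ||    T    |    T    |          T          |             T            
T | F | T | T ||    T    |    T    |          T          |             F            
T | F | T | F ||    T    |    F    |          F          |             T            
T | F | F | T ||    T    |    T    |          T          |             F            
T | F | F | F ||    T    |    F    |          F          |             T            
F | T | T | T ||    T    |    F    |          F          |             T            
F | T | T | F ||    T    |    T    |          T          |             T            
F | T | F | T ||    F    |    F    |          T          |             T            
F | T | F | F ||    F    |    T    |          F          |             T            
F | F | T | T ||    T    |    T    |          T          |             F            
F | F | T | F ||    T    |    F    |          F          |             T            
F | F | F | T ||    F    |    T    |          F          |             T            
F | F | F | F ||    F    |    F    |          T          |             F            
12 of 16 rows are T, so the formula is contingent.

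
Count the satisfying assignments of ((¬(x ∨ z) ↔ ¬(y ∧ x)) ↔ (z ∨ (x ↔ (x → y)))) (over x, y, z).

x  y  z  |  (x ∨ z)  ¬(x ∨ z)  (y ∧ x)  ¬(y ∧ x)  (¬(x ∨ z) ↔ ¬(y ∧ x))  (x → y)  (x ↔ (x → y))  (z ∨ (x ↔ (x → y)))  φ
F  F  F  |     F        T         F        T                T               T           F                 F           F
F  F  T  |     T        F         F        T                F               T           F                 T           F
F  T  F  |     F        T         F        T                T               T           F                 F           F
F  T  T  |     T        F         F        T                F               T           F                 T           F
T  F  F  |     T        F         F        T                F               F           F                 F           T
T  F  T  |     T        F         F        T                F               F           F                 T           F
T  T  F  |     T        F         T        F                T               T           T                 T           T
T  T  T  |     T        F         T        F                T               T           T                 T           T
The formula is true on 3 of the 8 rows.

3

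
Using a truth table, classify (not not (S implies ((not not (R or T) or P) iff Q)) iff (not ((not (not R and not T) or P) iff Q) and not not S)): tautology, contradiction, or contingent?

contradiction

P  Q  R  S  T  |  φ
T  T  T  T  T  |  F
T  T  T  T  F  |  F
T  T  T  F  T  |  F
T  T  T  F  F  |  F
T  T  F  T  T  |  F
T  T  F  T  F  |  F
T  T  F  F  T  |  F
T  T  F  F  F  |  F
T  F  T  T  T  |  F
T  F  T  T  F  |  F
T  F  T  F  T  |  F
T  F  T  F  F  |  F
T  F  F  T  T  |  F
T  F  F  T  F  |  F
T  F  F  F  T  |  F
T  F  F  F  F  |  F
F  T  T  T  T  |  F
F  T  T  T  F  |  F
F  T  T  F  T  |  F
F  T  T  F  F  |  F
F  T  F  T  T  |  F
F  T  F  T  F  |  F
F  T  F  F  T  |  F
F  T  F  F  F  |  F
F  F  T  T  T  |  F
F  F  T  T  F  |  F
F  F  T  F  T  |  F
F  F  T  F  F  |  F
F  F  F  T  T  |  F
F  F  F  T  F  |  F
F  F  F  F  T  |  F
F  F  F  F  F  |  F
Every row is F, so the formula is a contradiction.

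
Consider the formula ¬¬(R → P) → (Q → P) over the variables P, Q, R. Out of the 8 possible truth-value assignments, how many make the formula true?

P | Q | R | (R → P) | ¬(R → P) | ¬¬(R → P) | (Q → P) | (¬¬(R → P) → (Q → P))
- | - | - | ------- | -------- | --------- | ------- | ---------------------
T | T | T |    T    |    F     |     T     |    T    |           T          
T | T | F |    T    |    F     |     T     |    T    |           T          
T | F | T |    T    |    F     |     T     |    T    |           T          
T | F | F |    T    |    F     |     T     |    T    |           T          
F | T | T |    F    |    T     |     F     |    F    |           T          
F | T | F |    T    |    F     |     T     |    F    |           F          
F | F | T |    F    |    T     |     F     |    T    |           T          
F | F | F |    T    |    F     |     T     |    T    |           T          
The formula is true on 7 of the 8 rows.

7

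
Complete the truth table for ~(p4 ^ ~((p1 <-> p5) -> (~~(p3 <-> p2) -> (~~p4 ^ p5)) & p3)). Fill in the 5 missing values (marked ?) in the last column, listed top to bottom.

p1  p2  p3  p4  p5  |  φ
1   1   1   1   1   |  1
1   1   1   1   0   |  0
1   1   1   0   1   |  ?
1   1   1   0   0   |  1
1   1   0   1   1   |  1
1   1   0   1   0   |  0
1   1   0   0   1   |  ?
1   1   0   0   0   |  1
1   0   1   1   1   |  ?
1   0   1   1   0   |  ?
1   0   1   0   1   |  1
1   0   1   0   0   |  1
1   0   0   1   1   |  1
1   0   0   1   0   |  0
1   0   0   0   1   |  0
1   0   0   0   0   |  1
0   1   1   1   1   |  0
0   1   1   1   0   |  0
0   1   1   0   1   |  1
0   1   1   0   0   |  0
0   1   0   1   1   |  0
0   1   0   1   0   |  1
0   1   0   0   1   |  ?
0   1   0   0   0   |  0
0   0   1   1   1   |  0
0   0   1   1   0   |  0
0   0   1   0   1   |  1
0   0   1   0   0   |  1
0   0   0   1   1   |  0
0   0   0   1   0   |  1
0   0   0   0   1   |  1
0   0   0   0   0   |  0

1, 0, 0, 0, 1

Row p1=1, p2=1, p3=1, p4=0, p5=1: ~((p1 <-> p5) -> (~~(p3 <-> p2) -> (~~p4 ^ p5)) & p3) = 0, (p4 ^ ~((p1 <-> p5) -> (~~(p3 <-> p2) -> (~~p4 ^ p5)) & p3)) = 0, so the formula = 1.
Row p1=1, p2=1, p3=0, p4=0, p5=1: ~((p1 <-> p5) -> (~~(p3 <-> p2) -> (~~p4 ^ p5)) & p3) = 1, (p4 ^ ~((p1 <-> p5) -> (~~(p3 <-> p2) -> (~~p4 ^ p5)) & p3)) = 1, so the formula = 0.
Row p1=1, p2=0, p3=1, p4=1, p5=1: ~((p1 <-> p5) -> (~~(p3 <-> p2) -> (~~p4 ^ p5)) & p3) = 0, (p4 ^ ~((p1 <-> p5) -> (~~(p3 <-> p2) -> (~~p4 ^ p5)) & p3)) = 1, so the formula = 0.
Row p1=1, p2=0, p3=1, p4=1, p5=0: ~((p1 <-> p5) -> (~~(p3 <-> p2) -> (~~p4 ^ p5)) & p3) = 0, (p4 ^ ~((p1 <-> p5) -> (~~(p3 <-> p2) -> (~~p4 ^ p5)) & p3)) = 1, so the formula = 0.
Row p1=0, p2=1, p3=0, p4=0, p5=1: ~((p1 <-> p5) -> (~~(p3 <-> p2) -> (~~p4 ^ p5)) & p3) = 0, (p4 ^ ~((p1 <-> p5) -> (~~(p3 <-> p2) -> (~~p4 ^ p5)) & p3)) = 0, so the formula = 1.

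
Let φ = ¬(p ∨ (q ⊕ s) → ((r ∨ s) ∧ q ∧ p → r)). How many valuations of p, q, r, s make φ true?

p | q | r | s | φ
- | - | - | - | -
F | F | F | F | F
F | F | F | T | F
F | F | T | F | F
F | F | T | T | F
F | T | F | F | F
F | T | F | T | F
F | T | T | F | F
F | T | T | T | F
T | F | F | F | F
T | F | F | T | F
T | F | T | F | F
T | F | T | T | F
T | T | F | F | F
T | T | F | T | T
T | T | T | F | F
T | T | T | T | F
The formula is true on 1 of the 16 rows.

1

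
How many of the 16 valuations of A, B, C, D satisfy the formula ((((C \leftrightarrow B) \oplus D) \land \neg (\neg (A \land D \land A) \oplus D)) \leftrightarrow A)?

A  B  C  D  |  (C \leftrightarrow B)  (A \land D \land A)  \neg (A \land D \land A)  φ
T  T  T  T  |            T                     T                      F              F
T  T  T  F  |            T                     F                      T              F
T  T  F  T  |            F                     T                      F              F
T  T  F  F  |            F                     F                      T              F
T  F  T  T  |            F                     T                      F              F
T  F  T  F  |            F                     F                      T              F
T  F  F  T  |            T                     T                      F              F
T  F  F  F  |            T                     F                      T              F
F  T  T  T  |            T                     F                      T              T
F  T  T  F  |            T                     F                      T              T
F  T  F  T  |            F                     F                      T              F
F  T  F  F  |            F                     F                      T              T
F  F  T  T  |            F                     F                      T              F
F  F  T  F  |            F                     F                      T              T
F  F  F  T  |            T                     F                      T              T
F  F  F  F  |            T                     F                      T              T
The formula is true on 6 of the 16 rows.

6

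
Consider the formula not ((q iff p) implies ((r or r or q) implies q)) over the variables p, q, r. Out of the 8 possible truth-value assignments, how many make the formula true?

1

p | q | r || (q iff p) | (r or r or q) | ((r or r or q) implies q) | φ
T | T | T ||     T     |       T       |             T             | F
T | T | F ||     T     |       T       |             T             | F
T | F | T ||     F     |       T       |             F             | F
T | F | F ||     F     |       F       |             T             | F
F | T | T ||     F     |       T       |             T             | F
F | T | F ||     F     |       T       |             T             | F
F | F | T ||     T     |       T       |             F             | T
F | F | F ||     T     |       F       |             T             | F
The formula is true on 1 of the 8 rows.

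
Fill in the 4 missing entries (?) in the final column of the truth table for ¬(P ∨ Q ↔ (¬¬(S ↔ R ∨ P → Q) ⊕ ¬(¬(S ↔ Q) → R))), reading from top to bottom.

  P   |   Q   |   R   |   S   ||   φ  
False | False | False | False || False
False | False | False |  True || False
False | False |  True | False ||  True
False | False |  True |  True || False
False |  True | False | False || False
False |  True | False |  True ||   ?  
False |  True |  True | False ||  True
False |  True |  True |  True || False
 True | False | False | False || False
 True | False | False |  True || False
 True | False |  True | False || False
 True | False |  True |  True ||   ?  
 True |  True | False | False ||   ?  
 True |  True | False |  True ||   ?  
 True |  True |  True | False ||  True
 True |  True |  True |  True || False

Row P=False, Q=True, R=False, S=True: (P ∨ Q) = True, (¬¬(S ↔ R ∨ P → Q) ⊕ ¬(¬(S ↔ Q) → R)) = True, (P ∨ Q ↔ (¬¬(S ↔ R ∨ P → Q) ⊕ ¬(¬(S ↔ Q) → R))) = True, so the formula = False.
Row P=True, Q=False, R=True, S=True: (P ∨ Q) = True, (¬¬(S ↔ R ∨ P → Q) ⊕ ¬(¬(S ↔ Q) → R)) = False, (P ∨ Q ↔ (¬¬(S ↔ R ∨ P → Q) ⊕ ¬(¬(S ↔ Q) → R))) = False, so the formula = True.
Row P=True, Q=True, R=False, S=False: (P ∨ Q) = True, (¬¬(S ↔ R ∨ P → Q) ⊕ ¬(¬(S ↔ Q) → R)) = True, (P ∨ Q ↔ (¬¬(S ↔ R ∨ P → Q) ⊕ ¬(¬(S ↔ Q) → R))) = True, so the formula = False.
Row P=True, Q=True, R=False, S=True: (P ∨ Q) = True, (¬¬(S ↔ R ∨ P → Q) ⊕ ¬(¬(S ↔ Q) → R)) = True, (P ∨ Q ↔ (¬¬(S ↔ R ∨ P → Q) ⊕ ¬(¬(S ↔ Q) → R))) = True, so the formula = False.

False, True, False, False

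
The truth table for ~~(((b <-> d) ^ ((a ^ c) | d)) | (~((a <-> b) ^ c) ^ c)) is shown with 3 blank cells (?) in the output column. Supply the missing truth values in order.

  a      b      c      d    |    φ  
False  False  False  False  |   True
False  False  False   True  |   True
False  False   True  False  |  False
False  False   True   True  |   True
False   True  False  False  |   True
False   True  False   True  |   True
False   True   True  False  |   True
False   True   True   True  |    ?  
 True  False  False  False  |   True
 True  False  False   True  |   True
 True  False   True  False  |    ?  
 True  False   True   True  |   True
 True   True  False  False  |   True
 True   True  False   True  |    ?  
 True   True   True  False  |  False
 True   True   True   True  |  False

True, True, False

Row a=False, b=True, c=True, d=True: (((b <-> d) ^ ((a ^ c) | d)) | (~((a <-> b) ^ c) ^ c)) = True, ~(((b <-> d) ^ ((a ^ c) | d)) | (~((a <-> b) ^ c) ^ c)) = False, so the formula = True.
Row a=True, b=False, c=True, d=False: (((b <-> d) ^ ((a ^ c) | d)) | (~((a <-> b) ^ c) ^ c)) = True, ~(((b <-> d) ^ ((a ^ c) | d)) | (~((a <-> b) ^ c) ^ c)) = False, so the formula = True.
Row a=True, b=True, c=False, d=True: (((b <-> d) ^ ((a ^ c) | d)) | (~((a <-> b) ^ c) ^ c)) = False, ~(((b <-> d) ^ ((a ^ c) | d)) | (~((a <-> b) ^ c) ^ c)) = True, so the formula = False.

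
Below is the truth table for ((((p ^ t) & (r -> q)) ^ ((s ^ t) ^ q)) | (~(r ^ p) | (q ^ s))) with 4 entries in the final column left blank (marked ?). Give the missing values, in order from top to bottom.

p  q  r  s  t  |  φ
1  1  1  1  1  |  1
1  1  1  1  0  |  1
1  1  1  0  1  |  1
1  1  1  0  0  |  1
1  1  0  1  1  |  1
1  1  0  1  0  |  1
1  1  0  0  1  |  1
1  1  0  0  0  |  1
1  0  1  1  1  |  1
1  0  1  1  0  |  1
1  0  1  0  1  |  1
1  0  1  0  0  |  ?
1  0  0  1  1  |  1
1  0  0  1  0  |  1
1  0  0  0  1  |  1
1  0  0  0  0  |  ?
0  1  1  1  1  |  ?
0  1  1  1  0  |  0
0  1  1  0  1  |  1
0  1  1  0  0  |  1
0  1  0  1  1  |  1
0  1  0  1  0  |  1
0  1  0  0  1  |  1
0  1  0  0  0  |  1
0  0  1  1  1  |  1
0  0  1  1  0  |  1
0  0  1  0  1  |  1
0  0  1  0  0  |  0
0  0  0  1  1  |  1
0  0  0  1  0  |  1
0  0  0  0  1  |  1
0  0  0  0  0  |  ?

Row p=1, q=0, r=1, s=0, t=0: (((p ^ t) & (r -> q)) ^ ((s ^ t) ^ q)) = 0, (~(r ^ p) | (q ^ s)) = 1, so the formula = 1.
Row p=1, q=0, r=0, s=0, t=0: (((p ^ t) & (r -> q)) ^ ((s ^ t) ^ q)) = 1, (~(r ^ p) | (q ^ s)) = 0, so the formula = 1.
Row p=0, q=1, r=1, s=1, t=1: (((p ^ t) & (r -> q)) ^ ((s ^ t) ^ q)) = 0, (~(r ^ p) | (q ^ s)) = 0, so the formula = 0.
Row p=0, q=0, r=0, s=0, t=0: (((p ^ t) & (r -> q)) ^ ((s ^ t) ^ q)) = 0, (~(r ^ p) | (q ^ s)) = 1, so the formula = 1.

1, 1, 0, 1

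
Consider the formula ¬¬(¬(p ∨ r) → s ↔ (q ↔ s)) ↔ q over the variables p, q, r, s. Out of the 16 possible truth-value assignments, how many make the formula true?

  p   |   q   |   r   |   s   || (¬¬((¬(p ∨ r) → s) ↔ (q ↔ s)) ↔ q)
False | False | False | False ||                True               
False | False | False |  True ||                True               
False | False |  True | False ||               False               
False | False |  True |  True ||                True               
False |  True | False | False ||                True               
False |  True | False |  True ||                True               
False |  True |  True | False ||               False               
False |  True |  True |  True ||                True               
 True | False | False | False ||               False               
 True | False | False |  True ||                True               
 True | False |  True | False ||               False               
 True | False |  True |  True ||                True               
 True |  True | False | False ||               False               
 True |  True | False |  True ||                True               
 True |  True |  True | False ||               False               
 True |  True |  True |  True ||                True               
The formula is true on 10 of the 16 rows.

10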